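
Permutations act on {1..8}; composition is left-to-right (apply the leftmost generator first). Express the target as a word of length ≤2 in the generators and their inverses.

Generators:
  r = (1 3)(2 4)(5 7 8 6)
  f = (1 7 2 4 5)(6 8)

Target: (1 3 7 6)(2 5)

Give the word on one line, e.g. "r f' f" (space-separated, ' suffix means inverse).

r f

  after r: (1 3)(2 4)(5 7 8 6)
  after f: (1 3 7 6)(2 5)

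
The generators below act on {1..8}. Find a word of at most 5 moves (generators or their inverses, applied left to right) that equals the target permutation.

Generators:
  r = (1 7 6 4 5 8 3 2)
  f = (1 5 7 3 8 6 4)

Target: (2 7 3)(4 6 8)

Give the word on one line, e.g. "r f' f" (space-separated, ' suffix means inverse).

f' r' r' f' f'

  after f': (1 4 6 8 3 7 5)
  after r': (1 6 5 2 3)(4 7)
  after r': (1 7 6 4)(2 8 5 3)
  after f': (1 5 7 8)(2 3)
  after f': (2 7 3)(4 6 8)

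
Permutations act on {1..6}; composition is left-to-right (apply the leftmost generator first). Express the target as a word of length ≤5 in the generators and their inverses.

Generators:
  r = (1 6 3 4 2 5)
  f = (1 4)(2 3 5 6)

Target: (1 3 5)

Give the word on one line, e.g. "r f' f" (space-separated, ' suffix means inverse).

  after r': (1 5 2 4 3 6)
  after f': (1 3 5 6 4 2)
  after r': (1 6 3 2 5)
  after f': (1 5 4)(2 3 6)
  after f': (1 3 5)

r' f' r' f' f'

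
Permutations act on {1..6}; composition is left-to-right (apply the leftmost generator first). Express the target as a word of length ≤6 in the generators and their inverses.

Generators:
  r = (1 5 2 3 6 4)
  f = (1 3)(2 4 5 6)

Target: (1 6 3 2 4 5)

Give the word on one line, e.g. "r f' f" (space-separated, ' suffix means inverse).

f f r f

  after f: (1 3)(2 4 5 6)
  after f: (2 5)(4 6)
  after r: (1 5 3 6)
  after f: (1 6 3 2 4 5)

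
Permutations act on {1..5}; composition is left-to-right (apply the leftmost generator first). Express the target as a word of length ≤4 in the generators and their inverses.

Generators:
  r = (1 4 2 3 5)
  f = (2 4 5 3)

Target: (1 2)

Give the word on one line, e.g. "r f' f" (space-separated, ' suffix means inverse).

  after f': (2 3 5 4)
  after f': (2 5)(3 4)
  after r: (1 4 5 3 2)
  after f': (1 2)

f' f' r f'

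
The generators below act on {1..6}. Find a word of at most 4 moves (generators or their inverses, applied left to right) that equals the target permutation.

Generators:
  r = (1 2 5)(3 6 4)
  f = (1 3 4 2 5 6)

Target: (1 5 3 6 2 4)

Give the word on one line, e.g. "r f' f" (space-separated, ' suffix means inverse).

  after r': (1 5 2)(3 4 6)
  after f': (1 2 6)(4 5)
  after r: (1 5 3 6 2 4)

r' f' r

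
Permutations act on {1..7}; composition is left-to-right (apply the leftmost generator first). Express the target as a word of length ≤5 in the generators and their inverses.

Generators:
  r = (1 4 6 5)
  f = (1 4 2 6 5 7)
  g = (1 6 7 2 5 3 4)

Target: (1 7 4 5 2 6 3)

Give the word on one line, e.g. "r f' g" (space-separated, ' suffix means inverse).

r g f'

  after r: (1 4 6 5)
  after g: (2 5 6 3 4 7)
  after f': (1 7 4 5 2 6 3)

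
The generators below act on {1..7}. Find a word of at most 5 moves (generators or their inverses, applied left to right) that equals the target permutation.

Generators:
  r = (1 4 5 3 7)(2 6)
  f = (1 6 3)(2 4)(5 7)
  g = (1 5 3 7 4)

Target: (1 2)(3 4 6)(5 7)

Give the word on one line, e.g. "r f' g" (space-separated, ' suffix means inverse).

  after g: (1 5 3 7 4)
  after r: (1 3)(2 6)(5 7)
  after f': (1 6 4 2)
  after g': (1 6 7 3 5)(2 4)
  after r': (1 2)(3 4 6)(5 7)

g r f' g' r'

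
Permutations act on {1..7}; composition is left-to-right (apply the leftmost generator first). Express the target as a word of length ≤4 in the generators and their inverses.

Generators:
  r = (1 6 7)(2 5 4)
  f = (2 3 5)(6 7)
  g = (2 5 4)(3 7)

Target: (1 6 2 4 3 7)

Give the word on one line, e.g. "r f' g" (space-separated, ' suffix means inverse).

  after r: (1 6 7)(2 5 4)
  after g: (1 6 3 7)(2 4 5)
  after f: (1 7)(2 4)(3 6 5)
  after f: (1 6 2 4 3 7)

r g f f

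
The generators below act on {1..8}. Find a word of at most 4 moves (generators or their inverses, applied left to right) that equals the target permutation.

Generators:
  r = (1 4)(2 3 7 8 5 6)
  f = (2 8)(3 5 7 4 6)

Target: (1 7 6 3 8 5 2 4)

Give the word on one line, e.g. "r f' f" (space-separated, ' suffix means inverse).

  after r': (1 4)(2 6 5 8 7 3)
  after f': (1 7 6 3 8 5 2 4)

r' f'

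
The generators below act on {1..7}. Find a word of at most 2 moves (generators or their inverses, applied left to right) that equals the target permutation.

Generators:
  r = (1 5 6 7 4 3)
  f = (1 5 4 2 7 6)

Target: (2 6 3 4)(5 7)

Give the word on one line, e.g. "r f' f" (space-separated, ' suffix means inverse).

f r'

  after f: (1 5 4 2 7 6)
  after r': (2 6 3 4)(5 7)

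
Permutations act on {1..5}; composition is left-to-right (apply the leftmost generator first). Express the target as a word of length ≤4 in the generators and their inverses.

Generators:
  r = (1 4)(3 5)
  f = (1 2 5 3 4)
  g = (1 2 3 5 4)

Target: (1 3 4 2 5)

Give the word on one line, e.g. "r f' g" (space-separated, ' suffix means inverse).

g g

  after g: (1 2 3 5 4)
  after g: (1 3 4 2 5)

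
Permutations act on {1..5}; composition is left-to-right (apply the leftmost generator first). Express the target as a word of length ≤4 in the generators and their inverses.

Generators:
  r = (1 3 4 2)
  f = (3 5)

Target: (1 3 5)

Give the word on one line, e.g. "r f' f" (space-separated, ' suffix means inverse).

  after r: (1 3 4 2)
  after f': (1 5 3 4 2)
  after r': (1 5)
  after f: (1 3 5)

r f' r' f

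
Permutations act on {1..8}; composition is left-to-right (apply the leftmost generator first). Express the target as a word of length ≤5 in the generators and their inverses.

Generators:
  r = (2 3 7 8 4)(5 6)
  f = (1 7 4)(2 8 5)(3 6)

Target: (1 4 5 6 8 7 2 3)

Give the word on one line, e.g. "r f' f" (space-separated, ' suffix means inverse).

  after r: (2 3 7 8 4)(5 6)
  after f: (1 7 5 3 4 8)(2 6)
  after f: (1 4 5 6 8 7 2 3)

r f f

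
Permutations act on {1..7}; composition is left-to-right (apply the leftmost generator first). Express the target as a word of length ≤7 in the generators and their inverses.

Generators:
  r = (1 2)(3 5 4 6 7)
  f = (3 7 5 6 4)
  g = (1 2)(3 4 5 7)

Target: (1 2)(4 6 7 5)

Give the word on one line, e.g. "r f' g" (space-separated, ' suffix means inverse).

  after f': (3 4 6 5 7)
  after r: (1 2)(3 6 4 7 5)
  after f': (1 2)(3 5 4)
  after g: (3 7)
  after r: (1 2)(4 6 7 5)

f' r f' g r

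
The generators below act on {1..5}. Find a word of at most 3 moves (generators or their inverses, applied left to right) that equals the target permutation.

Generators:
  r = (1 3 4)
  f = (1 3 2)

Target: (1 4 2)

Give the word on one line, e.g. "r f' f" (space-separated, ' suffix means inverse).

  after f: (1 3 2)
  after r: (1 4)(2 3)
  after f': (1 4 2)

f r f'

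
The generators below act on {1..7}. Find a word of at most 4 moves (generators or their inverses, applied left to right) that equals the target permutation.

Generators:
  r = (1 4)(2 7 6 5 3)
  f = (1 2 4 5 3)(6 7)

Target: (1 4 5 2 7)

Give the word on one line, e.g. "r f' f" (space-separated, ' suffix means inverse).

  after f': (1 3 5 4 2)(6 7)
  after r: (1 2 4 7 5)
  after f': (3 5)(4 6 7)
  after r: (1 4 5 2 7)

f' r f' r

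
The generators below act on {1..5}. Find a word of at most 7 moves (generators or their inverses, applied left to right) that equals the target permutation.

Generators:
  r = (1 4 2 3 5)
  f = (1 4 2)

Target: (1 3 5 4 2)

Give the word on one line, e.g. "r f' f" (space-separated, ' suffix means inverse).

r' f' f' r' f'

  after r': (1 5 3 2 4)
  after f': (1 5 3 4 2)
  after f': (1 5 3)
  after r': (1 3 5 2 4)
  after f': (1 3 5 4 2)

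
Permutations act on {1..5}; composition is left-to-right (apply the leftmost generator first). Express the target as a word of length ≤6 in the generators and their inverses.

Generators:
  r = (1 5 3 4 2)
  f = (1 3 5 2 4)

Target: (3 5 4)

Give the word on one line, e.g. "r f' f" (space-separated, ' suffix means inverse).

  after f': (1 4 2 5 3)
  after f': (1 2 3 4 5)
  after r': (1 4)(2 5)
  after f: (3 5 4)

f' f' r' f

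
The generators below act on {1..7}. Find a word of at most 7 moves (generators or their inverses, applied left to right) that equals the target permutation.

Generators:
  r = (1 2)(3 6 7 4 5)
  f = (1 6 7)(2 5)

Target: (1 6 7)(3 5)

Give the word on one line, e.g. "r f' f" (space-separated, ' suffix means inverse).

f' r' r' f r

  after f': (1 7 6)(2 5)
  after r': (1 6 2 4 7 3 5)
  after r': (1 3 4 6)(2 7 5)
  after f: (1 3 4 7 2)
  after r: (1 6 7)(3 5)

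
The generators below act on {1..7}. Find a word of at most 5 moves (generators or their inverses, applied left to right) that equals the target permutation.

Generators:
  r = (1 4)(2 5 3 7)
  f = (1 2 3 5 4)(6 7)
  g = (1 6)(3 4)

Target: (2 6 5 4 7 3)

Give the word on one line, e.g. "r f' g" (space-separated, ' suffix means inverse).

  after r': (1 4)(2 7 3 5)
  after g': (1 3 5 2 7 4 6)
  after r: (1 7)(4 6)
  after f': (1 6 5 3 2)(4 7)
  after g: (2 6 5 4 7 3)

r' g' r f' g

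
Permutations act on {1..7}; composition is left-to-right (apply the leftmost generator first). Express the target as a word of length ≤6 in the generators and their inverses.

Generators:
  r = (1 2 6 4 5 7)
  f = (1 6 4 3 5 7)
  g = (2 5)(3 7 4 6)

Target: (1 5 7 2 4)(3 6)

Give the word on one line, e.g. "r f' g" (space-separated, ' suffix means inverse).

  after r: (1 2 6 4 5 7)
  after r: (1 6 5)(2 4 7)
  after g: (1 3 7 5)(2 6)
  after g: (1 7 2 3 4 6 5)
  after f': (1 5 7 2 4)(3 6)

r r g g f'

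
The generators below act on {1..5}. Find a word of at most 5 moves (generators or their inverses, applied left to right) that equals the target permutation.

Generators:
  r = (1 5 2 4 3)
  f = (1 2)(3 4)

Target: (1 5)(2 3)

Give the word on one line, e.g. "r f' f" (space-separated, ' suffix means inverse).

  after r': (1 3 4 2 5)
  after r': (1 4 5 3 2)
  after r': (1 2 3 5 4)
  after f: (2 4)(3 5)
  after r: (1 5)(2 3)

r' r' r' f r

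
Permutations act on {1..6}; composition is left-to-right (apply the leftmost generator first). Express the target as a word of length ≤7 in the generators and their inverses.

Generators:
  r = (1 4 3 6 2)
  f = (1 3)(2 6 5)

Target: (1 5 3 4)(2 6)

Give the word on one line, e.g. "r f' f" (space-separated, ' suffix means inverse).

r f' r r f

  after r: (1 4 3 6 2)
  after f': (1 4)(2 3)(5 6)
  after r: (1 3)(2 6 5)
  after r: (1 6 5)(3 4)
  after f: (1 5 3 4)(2 6)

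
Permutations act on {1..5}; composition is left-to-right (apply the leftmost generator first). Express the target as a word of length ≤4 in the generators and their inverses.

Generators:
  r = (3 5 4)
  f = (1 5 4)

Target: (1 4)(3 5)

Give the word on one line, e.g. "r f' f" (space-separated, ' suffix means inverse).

  after f: (1 5 4)
  after r': (1 3 4)
  after r': (1 4)(3 5)

f r' r'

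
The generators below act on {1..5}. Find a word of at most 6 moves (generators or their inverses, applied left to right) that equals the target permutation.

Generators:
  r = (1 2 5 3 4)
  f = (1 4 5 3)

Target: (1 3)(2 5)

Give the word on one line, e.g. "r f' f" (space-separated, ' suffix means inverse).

  after f: (1 4 5 3)
  after r: (2 5 4 3)
  after f: (1 4)(2 3)
  after r': (1 3)(2 5)

f r f r'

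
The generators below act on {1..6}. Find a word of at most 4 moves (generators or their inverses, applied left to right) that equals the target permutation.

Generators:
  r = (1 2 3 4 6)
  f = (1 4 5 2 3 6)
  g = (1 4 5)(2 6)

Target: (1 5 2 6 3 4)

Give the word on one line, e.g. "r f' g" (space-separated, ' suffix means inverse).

  after g: (1 4 5)(2 6)
  after r': (1 3 2 4 5 6)
  after f': (1 2)(3 5)
  after f': (1 5 2 6 3 4)

g r' f' f'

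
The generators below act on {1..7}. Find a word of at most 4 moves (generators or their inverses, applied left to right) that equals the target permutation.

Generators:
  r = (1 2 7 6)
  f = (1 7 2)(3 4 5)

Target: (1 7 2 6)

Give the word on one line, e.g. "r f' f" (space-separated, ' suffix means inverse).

f' f' r' f'

  after f': (1 2 7)(3 5 4)
  after f': (1 7 2)(3 4 5)
  after r': (1 2 6 7)(3 4 5)
  after f': (1 7 2 6)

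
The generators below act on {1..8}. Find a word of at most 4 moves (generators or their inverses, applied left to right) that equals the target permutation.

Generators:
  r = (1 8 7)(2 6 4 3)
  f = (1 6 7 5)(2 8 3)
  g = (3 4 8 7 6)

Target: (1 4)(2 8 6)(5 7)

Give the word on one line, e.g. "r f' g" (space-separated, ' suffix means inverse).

  after f: (1 6 7 5)(2 8 3)
  after g: (1 3 2 7 5)(4 8)
  after r': (1 4)(2 8 6)(5 7)

f g r'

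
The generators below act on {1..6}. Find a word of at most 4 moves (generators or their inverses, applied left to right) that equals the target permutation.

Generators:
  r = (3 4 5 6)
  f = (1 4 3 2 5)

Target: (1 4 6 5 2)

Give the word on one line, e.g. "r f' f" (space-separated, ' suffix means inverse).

r' f f r

  after r': (3 6 5 4)
  after f: (1 4 2 5 3 6)
  after f: (1 3 6 4 5 2)
  after r: (1 4 6 5 2)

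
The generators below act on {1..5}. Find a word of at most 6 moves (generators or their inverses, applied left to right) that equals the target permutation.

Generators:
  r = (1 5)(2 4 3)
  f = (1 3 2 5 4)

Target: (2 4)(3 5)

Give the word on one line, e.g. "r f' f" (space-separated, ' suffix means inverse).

  after r: (1 5)(2 4 3)
  after f': (1 2 5 4)
  after r': (1 3 4 5 2)
  after f': (2 4)(3 5)

r f' r' f'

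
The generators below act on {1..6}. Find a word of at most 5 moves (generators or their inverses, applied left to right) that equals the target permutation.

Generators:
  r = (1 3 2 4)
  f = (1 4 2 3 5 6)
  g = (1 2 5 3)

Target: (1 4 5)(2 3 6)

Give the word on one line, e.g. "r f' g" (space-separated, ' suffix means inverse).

f f r g

  after f: (1 4 2 3 5 6)
  after f: (1 2 5)(3 6 4)
  after r: (1 4 2 5 3 6)
  after g: (1 4 5)(2 3 6)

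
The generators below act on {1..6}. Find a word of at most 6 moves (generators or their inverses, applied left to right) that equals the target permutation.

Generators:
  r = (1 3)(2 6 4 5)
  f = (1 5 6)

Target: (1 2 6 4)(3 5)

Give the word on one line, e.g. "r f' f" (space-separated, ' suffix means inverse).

  after r: (1 3)(2 6 4 5)
  after f': (1 3 6 4)(2 5)
  after r': (2 4 3)
  after f': (1 6 5)(2 4 3)
  after r': (1 2 6 4)(3 5)

r f' r' f' r'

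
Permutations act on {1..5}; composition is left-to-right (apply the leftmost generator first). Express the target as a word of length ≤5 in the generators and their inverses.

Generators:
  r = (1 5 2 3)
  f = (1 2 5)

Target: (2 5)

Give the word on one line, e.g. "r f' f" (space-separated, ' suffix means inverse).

  after r': (1 3 2 5)
  after f: (1 3 5 2)
  after r: (2 5 3)
  after f': (1 5 3)
  after r': (2 5)

r' f r f' r'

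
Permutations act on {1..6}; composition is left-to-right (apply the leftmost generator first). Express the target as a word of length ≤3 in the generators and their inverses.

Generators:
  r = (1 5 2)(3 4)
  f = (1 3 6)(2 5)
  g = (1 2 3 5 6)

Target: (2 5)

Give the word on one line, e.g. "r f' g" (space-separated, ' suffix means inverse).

f' f' f'

  after f': (1 6 3)(2 5)
  after f': (1 3 6)
  after f': (2 5)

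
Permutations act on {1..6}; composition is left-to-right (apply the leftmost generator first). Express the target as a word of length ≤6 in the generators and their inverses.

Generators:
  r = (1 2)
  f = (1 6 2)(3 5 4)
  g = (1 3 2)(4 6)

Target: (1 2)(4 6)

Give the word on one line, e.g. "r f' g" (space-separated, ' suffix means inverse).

  after r: (1 2)
  after g': (1 3)(4 6)
  after g': (2 3)
  after g': (1 2)(4 6)

r g' g' g'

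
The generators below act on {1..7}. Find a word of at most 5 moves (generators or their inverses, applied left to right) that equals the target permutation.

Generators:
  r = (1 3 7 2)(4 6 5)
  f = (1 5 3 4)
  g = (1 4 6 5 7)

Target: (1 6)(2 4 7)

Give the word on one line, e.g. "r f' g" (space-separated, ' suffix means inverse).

  after f': (1 4 3 5)
  after r: (1 6 5 3 4 7 2)
  after f': (1 6)(2 4 7)

f' r f'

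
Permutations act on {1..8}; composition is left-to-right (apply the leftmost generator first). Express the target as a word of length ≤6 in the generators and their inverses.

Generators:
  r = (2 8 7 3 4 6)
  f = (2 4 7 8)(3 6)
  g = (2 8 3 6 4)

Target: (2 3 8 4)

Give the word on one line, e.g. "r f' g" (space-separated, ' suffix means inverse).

  after r': (2 6 4 3 7 8)
  after f: (2 3 8 4 6 7)
  after r: (2 4)(3 7 8 6)
  after r: (2 6 4 8)
  after g': (2 3 8 4)

r' f r r g'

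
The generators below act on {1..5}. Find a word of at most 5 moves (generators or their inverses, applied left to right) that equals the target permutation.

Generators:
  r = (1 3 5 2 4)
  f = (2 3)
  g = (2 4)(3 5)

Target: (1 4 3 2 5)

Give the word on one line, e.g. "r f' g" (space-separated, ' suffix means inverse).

r' r' g'

  after r': (1 4 2 5 3)
  after r': (1 2 3 4 5)
  after g': (1 4 3 2 5)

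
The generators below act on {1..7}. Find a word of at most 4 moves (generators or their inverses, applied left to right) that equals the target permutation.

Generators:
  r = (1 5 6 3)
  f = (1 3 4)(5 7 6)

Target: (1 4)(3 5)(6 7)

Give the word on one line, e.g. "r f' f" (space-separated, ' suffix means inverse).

  after f: (1 3 4)(5 7 6)
  after f: (1 4 3)(5 6 7)
  after r: (1 4)(3 5)(6 7)

f f r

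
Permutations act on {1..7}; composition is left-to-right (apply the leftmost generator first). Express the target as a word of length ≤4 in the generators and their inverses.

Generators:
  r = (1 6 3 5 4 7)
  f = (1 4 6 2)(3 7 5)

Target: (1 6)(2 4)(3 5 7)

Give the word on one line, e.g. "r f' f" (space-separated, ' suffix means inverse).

f f

  after f: (1 4 6 2)(3 7 5)
  after f: (1 6)(2 4)(3 5 7)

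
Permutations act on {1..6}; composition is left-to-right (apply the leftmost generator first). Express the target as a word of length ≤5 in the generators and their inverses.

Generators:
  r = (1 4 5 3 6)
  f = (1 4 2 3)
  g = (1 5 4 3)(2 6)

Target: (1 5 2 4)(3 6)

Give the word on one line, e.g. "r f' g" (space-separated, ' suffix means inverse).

  after f: (1 4 2 3)
  after r: (1 5 3 4 2 6)
  after f: (1 5)(2 6 4 3)
  after r': (1 4 5 6)(2 3)
  after g': (1 5 2 4)(3 6)

f r f r' g'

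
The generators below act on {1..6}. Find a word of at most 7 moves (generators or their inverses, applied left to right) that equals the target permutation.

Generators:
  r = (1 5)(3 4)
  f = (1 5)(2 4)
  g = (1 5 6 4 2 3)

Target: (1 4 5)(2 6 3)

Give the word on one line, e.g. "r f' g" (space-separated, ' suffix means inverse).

g' r f r g'

  after g': (1 3 2 4 6 5)
  after r: (1 4 6)(2 3)
  after f: (1 2 3 4 6 5)
  after r: (1 2 4 6)
  after g': (1 4 5)(2 6 3)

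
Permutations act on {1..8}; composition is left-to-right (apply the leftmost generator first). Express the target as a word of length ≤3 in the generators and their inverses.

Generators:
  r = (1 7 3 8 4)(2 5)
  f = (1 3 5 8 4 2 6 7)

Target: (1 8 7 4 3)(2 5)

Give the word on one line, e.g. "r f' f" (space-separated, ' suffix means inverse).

r r r

  after r: (1 7 3 8 4)(2 5)
  after r: (1 3 4 7 8)
  after r: (1 8 7 4 3)(2 5)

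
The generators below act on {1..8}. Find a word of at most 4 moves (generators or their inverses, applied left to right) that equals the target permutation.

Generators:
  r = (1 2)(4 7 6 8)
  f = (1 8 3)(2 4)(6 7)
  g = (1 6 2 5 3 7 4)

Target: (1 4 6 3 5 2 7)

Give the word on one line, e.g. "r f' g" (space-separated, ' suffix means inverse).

f f f g'

  after f: (1 8 3)(2 4)(6 7)
  after f: (1 3 8)
  after f: (2 4)(6 7)
  after g': (1 4 6 3 5 2 7)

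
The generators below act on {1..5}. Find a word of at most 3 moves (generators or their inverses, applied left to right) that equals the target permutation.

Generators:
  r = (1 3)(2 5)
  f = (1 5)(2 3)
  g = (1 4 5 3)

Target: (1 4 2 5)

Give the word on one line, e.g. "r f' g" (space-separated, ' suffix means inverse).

g r

  after g: (1 4 5 3)
  after r: (1 4 2 5)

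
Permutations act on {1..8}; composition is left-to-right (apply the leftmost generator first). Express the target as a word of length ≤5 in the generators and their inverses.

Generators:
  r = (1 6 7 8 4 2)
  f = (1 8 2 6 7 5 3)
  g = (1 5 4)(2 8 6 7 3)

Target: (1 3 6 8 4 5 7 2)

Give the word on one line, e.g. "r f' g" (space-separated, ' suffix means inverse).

  after g: (1 5 4)(2 8 6 7 3)
  after r: (1 5 2 4 6 8 7 3)
  after r: (1 5)(3 6 4 7)
  after f: (1 3 7)(2 6 4 5 8)
  after r': (1 3 6 8 4 5 7 2)

g r r f r'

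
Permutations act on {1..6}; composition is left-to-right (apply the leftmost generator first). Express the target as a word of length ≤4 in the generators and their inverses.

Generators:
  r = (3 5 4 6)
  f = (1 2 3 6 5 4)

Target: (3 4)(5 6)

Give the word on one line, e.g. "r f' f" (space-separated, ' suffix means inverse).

r r

  after r: (3 5 4 6)
  after r: (3 4)(5 6)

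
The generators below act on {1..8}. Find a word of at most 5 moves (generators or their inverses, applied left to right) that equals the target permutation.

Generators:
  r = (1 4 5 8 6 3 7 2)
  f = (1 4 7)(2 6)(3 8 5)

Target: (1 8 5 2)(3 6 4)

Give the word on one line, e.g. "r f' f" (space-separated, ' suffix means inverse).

  after r: (1 4 5 8 6 3 7 2)
  after r: (1 5 6 7)(2 4 8 3)
  after f': (1 8 5 2)(3 6 4)

r r f'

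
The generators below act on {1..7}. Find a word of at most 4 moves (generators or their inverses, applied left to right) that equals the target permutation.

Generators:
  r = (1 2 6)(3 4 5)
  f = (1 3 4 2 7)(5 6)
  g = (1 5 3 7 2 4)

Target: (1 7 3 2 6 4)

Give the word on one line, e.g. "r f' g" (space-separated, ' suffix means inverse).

r g'

  after r: (1 2 6)(3 4 5)
  after g': (1 7 3 2 6 4)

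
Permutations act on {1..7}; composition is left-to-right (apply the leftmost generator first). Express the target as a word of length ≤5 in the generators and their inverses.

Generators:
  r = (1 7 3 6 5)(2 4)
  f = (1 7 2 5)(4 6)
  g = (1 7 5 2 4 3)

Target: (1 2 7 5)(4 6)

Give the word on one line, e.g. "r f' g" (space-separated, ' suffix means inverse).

  after r': (1 5 6 3 7)(2 4)
  after g: (1 2 3 5 6)
  after f': (1 7)(2 3)(4 6 5)
  after g: (1 5 3 4 6 2)
  after g: (1 2 7 5)(4 6)

r' g f' g g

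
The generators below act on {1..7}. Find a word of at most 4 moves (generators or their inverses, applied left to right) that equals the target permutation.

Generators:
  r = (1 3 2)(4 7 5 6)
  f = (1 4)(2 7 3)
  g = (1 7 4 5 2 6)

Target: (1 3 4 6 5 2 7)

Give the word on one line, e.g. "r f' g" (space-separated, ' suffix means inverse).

  after r': (1 2 3)(4 6 5 7)
  after f': (1 3 4 6 5 2 7)

r' f'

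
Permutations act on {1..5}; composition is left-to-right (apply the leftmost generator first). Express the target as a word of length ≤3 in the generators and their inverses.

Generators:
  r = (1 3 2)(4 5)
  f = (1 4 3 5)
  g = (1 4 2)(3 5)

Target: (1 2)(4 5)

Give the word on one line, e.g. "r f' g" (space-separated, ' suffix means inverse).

  after g': (1 2 4)(3 5)
  after f': (1 2)(4 5)

g' f'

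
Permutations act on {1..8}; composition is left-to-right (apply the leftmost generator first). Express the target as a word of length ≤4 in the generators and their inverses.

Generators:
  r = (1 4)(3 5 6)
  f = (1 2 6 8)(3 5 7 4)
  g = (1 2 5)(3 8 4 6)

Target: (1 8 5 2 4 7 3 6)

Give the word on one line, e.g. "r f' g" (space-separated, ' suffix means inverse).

  after r': (1 4)(3 6 5)
  after r': (3 5 6)
  after f': (1 8 6 4 7 5 2)
  after r': (1 8 5 2 4 7 3 6)

r' r' f' r'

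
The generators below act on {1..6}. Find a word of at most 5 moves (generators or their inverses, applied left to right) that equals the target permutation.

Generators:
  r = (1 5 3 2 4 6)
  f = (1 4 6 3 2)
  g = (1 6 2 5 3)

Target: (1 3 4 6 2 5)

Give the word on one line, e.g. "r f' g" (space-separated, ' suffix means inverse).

  after g': (1 3 5 2 6)
  after g': (1 5 6 3 2)
  after r: (1 3 4 6 2 5)

g' g' r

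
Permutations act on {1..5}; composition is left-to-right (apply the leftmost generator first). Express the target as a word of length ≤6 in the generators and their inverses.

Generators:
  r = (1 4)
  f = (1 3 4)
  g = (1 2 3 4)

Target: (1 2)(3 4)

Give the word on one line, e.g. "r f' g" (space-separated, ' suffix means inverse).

  after g: (1 2 3 4)
  after f': (1 2)
  after r': (1 2 4)
  after f: (1 2)(3 4)

g f' r' f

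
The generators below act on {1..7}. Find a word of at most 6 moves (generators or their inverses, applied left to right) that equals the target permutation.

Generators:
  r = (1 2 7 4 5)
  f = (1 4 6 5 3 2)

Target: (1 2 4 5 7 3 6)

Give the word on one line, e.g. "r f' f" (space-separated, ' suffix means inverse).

r' r' f' f'

  after r': (1 5 4 7 2)
  after r': (1 4 2 5 7)
  after f': (2 6 4 3 5 7)
  after f': (1 2 4 5 7 3 6)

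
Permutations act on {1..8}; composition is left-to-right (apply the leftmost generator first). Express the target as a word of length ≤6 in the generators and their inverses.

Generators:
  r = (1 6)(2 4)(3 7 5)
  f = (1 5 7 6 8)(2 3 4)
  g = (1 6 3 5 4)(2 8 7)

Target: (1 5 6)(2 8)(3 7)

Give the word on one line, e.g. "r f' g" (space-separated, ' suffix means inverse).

r f r g f'

  after r: (1 6)(2 4)(3 7 5)
  after f: (1 8)(3 6 5 4)
  after r: (1 8 6 3)(2 4 7 5)
  after g: (1 7 4 2)(3 6 5 8)
  after f': (1 5 6)(2 8)(3 7)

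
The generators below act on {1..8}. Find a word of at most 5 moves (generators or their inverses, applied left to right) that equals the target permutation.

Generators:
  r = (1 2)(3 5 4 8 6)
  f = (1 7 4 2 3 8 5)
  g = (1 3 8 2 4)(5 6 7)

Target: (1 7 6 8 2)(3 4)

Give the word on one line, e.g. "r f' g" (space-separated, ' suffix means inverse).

  after r: (1 2)(3 5 4 8 6)
  after g': (1 8 5 2 4 3 7 6)
  after r: (1 6 2 8 4 5)(3 7)
  after g: (1 7 8)(3 5)(4 6)
  after r: (1 7 6 8 2)(3 4)

r g' r g r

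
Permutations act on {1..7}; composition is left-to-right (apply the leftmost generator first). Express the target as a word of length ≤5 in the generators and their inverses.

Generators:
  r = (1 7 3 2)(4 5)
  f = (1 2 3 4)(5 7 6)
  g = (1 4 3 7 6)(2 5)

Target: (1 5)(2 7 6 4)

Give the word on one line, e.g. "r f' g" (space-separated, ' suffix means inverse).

r' r' g f'

  after r': (1 2 3 7)(4 5)
  after r': (1 3)(2 7)
  after g: (1 7 5 2 6)(3 4)
  after f': (1 5)(2 7 6 4)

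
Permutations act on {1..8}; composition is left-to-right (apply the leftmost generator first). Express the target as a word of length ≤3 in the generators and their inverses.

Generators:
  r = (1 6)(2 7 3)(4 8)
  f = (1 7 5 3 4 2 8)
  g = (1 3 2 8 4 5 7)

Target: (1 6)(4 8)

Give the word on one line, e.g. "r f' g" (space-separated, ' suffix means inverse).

r' r' r'

  after r': (1 6)(2 3 7)(4 8)
  after r': (2 7 3)
  after r': (1 6)(4 8)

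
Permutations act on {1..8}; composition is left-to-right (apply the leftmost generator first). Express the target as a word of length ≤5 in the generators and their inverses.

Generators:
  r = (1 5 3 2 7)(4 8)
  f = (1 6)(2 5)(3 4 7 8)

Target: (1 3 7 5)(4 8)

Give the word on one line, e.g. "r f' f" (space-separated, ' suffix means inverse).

r f' f' r

  after r: (1 5 3 2 7)(4 8)
  after f': (1 2 4 7 6)(3 5 8)
  after f': (1 5 7)(2 3)
  after r: (1 3 7 5)(4 8)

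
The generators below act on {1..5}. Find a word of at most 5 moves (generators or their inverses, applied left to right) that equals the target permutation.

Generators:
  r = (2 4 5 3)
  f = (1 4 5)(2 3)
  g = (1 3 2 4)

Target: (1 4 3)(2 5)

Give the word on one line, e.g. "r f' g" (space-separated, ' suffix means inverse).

  after f': (1 5 4)(2 3)
  after f': (1 4 5)
  after r: (1 5)(2 4 3)
  after g: (1 5 3 4 2)
  after f': (1 4 3)(2 5)

f' f' r g f'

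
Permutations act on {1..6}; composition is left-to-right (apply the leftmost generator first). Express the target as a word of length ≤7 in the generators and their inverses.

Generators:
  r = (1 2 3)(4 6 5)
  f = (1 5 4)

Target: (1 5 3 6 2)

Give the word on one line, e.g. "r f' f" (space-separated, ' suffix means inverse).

f' r f' r' r'

  after f': (1 4 5)
  after r: (1 6 5 2 3)
  after f': (1 6)(2 3 4 5)
  after r': (1 4 6 3 5)
  after r': (1 5 3 6 2)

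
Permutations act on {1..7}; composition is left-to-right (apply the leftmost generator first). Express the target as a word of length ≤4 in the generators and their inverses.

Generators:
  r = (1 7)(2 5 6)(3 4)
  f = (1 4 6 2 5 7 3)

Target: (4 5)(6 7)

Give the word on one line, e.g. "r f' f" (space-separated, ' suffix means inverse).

f r f

  after f: (1 4 6 2 5 7 3)
  after r: (1 3 7 4 2 6 5)
  after f: (4 5)(6 7)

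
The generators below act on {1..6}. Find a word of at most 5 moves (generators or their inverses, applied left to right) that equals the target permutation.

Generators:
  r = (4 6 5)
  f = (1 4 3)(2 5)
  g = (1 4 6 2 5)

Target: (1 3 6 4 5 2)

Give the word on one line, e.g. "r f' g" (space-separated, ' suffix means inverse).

  after g: (1 4 6 2 5)
  after f: (1 3)(4 6 5)
  after g: (1 3 4 2 5 6)
  after g: (1 3 6 4 5 2)

g f g g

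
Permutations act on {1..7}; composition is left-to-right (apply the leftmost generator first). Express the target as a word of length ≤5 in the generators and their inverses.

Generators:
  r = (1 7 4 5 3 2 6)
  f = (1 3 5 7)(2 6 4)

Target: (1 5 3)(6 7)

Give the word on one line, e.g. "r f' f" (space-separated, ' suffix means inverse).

r' r' f' r

  after r': (1 6 2 3 5 4 7)
  after r': (1 2 5 7 6 3 4)
  after f': (1 4 7 2 3 6)
  after r: (1 5 3)(6 7)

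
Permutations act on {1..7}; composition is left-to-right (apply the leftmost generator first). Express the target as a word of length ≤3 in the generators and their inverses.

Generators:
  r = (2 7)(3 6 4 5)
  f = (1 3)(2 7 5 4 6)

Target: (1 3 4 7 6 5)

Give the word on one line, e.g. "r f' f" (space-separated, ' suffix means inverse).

r f'

  after r: (2 7)(3 6 4 5)
  after f': (1 3 4 7 6 5)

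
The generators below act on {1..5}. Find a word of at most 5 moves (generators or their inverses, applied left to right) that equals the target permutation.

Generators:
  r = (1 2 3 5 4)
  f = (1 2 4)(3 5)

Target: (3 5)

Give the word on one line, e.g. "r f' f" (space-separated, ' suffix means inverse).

r f' r f f

  after r: (1 2 3 5 4)
  after f': (2 5)
  after r: (1 2 4)(3 5)
  after f: (1 4 2)
  after f: (3 5)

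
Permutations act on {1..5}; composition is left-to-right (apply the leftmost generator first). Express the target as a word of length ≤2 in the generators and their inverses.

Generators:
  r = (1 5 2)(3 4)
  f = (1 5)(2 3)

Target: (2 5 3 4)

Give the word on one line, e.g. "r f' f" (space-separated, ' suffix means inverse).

  after r: (1 5 2)(3 4)
  after f: (2 5 3 4)

r f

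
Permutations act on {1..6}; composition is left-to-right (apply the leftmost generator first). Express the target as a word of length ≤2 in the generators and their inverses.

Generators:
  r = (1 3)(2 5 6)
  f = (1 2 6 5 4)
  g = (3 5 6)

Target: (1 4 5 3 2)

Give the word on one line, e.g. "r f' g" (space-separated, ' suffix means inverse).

  after g': (3 6 5)
  after f': (1 4 5 3 2)

g' f'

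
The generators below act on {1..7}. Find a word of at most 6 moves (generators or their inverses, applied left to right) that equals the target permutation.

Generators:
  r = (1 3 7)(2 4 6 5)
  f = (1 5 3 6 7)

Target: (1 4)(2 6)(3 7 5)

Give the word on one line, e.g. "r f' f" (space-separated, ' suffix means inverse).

  after f: (1 5 3 6 7)
  after r: (1 2 4 6)(3 5 7)
  after f: (1 2 4 7 6 5)
  after r: (1 4)(2 6)(3 7 5)

f r f r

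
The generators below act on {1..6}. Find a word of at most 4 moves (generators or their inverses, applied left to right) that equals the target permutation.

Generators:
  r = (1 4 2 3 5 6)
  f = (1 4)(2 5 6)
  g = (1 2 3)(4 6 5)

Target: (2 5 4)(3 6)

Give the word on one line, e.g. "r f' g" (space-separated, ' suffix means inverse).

  after r': (1 6 5 3 2 4)
  after r': (1 5 2)(3 4 6)
  after g': (1 6 2 3 5)
  after r: (2 5 4)(3 6)

r' r' g' r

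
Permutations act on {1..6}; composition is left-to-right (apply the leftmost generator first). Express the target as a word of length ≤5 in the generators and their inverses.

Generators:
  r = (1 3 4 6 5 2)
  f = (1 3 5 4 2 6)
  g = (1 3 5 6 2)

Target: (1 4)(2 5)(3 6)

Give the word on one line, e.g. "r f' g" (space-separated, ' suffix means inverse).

  after f': (1 6 2 4 5 3)
  after f': (1 2 5)(3 6 4)
  after r: (3 5)
  after f: (1 3 4 2 6)
  after r: (1 4)(2 5)(3 6)

f' f' r f r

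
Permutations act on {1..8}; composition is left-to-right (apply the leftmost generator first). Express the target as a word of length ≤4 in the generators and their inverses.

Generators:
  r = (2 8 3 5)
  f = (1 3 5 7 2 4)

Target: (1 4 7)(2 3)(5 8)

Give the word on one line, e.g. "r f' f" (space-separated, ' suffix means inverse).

  after f: (1 3 5 7 2 4)
  after f: (1 5 2)(3 7 4)
  after r: (1 2)(3 7 4 5 8)
  after f: (1 4 7)(2 3)(5 8)

f f r f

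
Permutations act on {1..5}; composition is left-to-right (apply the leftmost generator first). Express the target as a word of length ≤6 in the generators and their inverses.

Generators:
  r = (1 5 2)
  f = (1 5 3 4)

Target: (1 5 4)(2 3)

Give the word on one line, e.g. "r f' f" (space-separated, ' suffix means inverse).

  after f': (1 4 3 5)
  after r: (1 4 3 2)
  after f: (2 5 3)
  after f: (1 5 4)(2 3)

f' r f f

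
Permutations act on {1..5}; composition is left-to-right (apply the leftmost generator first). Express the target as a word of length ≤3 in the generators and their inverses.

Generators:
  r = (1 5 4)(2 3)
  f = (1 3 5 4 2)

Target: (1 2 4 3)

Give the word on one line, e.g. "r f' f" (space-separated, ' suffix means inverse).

f r'

  after f: (1 3 5 4 2)
  after r': (1 2 4 3)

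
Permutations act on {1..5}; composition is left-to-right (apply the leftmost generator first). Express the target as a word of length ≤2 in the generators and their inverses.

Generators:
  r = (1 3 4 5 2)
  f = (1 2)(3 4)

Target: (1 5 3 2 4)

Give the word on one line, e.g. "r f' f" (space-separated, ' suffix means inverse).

r' r'

  after r': (1 2 5 4 3)
  after r': (1 5 3 2 4)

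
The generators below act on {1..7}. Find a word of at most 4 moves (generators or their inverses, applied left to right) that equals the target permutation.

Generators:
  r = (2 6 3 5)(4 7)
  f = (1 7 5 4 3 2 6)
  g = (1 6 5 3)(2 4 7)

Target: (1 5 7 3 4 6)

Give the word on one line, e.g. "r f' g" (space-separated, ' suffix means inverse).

  after r': (2 5 3 6)(4 7)
  after f': (1 6 3 2 7 5 4)
  after g: (1 5 7 3 4 6)

r' f' g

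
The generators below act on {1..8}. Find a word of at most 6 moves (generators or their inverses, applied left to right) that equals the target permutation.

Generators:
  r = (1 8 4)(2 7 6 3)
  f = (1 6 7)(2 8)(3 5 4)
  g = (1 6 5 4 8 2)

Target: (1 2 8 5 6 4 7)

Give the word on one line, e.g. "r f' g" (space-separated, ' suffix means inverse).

f' r' g' f

  after f': (1 7 6)(2 8)(3 4 5)
  after r': (1 2)(3 8)(4 5 6)
  after g': (1 8 3 4 6 5)
  after f: (1 2 8 5 6 4 7)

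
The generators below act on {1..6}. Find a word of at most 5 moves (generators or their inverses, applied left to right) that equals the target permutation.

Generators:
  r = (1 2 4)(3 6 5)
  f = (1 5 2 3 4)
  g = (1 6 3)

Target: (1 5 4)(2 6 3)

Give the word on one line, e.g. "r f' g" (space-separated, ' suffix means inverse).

  after r: (1 2 4)(3 6 5)
  after g: (1 2 4 6 5)
  after f': (1 5 4 6)(2 3)
  after g': (1 5 4)(2 6 3)

r g f' g'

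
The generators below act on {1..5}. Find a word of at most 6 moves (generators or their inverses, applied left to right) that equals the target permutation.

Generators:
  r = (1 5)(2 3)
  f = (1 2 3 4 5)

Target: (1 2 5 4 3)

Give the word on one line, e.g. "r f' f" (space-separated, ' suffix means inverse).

r' f' f' r

  after r': (1 5)(2 3)
  after f': (1 4 3)
  after f': (1 3 5 4 2)
  after r: (1 2 5 4 3)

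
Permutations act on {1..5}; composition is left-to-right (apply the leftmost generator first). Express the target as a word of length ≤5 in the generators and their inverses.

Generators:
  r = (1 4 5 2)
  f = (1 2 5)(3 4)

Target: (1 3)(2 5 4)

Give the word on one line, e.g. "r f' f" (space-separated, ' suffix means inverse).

  after r: (1 4 5 2)
  after f: (1 3 4)
  after r': (1 3)(2 5 4)

r f r'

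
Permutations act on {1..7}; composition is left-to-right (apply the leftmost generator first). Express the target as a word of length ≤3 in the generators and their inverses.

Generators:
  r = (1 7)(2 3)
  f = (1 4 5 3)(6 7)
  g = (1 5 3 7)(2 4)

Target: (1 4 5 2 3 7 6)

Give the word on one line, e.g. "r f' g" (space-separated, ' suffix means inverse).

f r'

  after f: (1 4 5 3)(6 7)
  after r': (1 4 5 2 3 7 6)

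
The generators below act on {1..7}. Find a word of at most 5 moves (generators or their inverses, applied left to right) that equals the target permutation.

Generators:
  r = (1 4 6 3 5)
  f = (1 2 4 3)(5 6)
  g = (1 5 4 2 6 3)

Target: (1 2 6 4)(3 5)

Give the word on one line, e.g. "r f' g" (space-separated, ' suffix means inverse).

  after r': (1 5 3 6 4)
  after g: (1 4 5)(2 6)
  after g: (1 2 3)
  after r': (1 2 6 4)(3 5)

r' g g r'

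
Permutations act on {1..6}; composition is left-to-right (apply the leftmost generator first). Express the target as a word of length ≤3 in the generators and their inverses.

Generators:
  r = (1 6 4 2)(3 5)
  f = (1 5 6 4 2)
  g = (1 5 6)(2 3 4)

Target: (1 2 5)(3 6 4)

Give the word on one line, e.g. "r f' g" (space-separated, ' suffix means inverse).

  after r': (1 2 4 6)(3 5)
  after g': (1 4 5 2 3)
  after r: (1 2 5)(3 6 4)

r' g' r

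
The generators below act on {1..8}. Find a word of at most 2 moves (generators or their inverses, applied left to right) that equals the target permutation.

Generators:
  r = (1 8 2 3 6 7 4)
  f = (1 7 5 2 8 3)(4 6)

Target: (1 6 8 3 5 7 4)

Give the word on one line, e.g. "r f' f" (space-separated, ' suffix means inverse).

r' f'

  after r': (1 4 7 6 3 2 8)
  after f': (1 6 8 3 5 7 4)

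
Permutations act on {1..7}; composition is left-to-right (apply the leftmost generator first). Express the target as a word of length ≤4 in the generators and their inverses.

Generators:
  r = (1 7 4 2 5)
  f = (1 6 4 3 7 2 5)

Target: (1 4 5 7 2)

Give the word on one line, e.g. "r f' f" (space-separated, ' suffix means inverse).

  after r': (1 5 2 4 7)
  after r': (1 2 7 5 4)
  after r': (1 4 5 7 2)

r' r' r'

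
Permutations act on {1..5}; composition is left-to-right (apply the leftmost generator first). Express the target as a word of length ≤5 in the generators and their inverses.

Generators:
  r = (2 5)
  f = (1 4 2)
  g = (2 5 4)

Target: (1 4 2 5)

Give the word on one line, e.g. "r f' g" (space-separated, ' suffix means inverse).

  after f: (1 4 2)
  after r: (1 4 5 2)
  after f: (1 2 4 5)
  after g': (1 4 2 5)

f r f g'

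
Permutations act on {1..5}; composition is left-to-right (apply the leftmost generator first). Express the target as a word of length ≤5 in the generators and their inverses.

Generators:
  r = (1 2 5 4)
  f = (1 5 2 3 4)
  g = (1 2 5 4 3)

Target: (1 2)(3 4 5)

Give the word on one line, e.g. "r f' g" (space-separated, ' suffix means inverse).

  after f: (1 5 2 3 4)
  after r: (1 4 2 3)
  after g': (1 5 2 4)
  after f: (1 2)(3 4 5)

f r g' f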